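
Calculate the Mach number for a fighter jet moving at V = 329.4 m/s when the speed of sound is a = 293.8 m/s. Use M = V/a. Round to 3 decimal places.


Step 1: M = V / a = 329.4 / 293.8
Step 2: M = 1.121

1.121


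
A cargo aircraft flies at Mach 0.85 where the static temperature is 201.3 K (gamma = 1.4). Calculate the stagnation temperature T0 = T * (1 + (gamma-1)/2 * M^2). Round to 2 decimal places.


Step 1: (gamma-1)/2 = 0.2
Step 2: M^2 = 0.7225
Step 3: 1 + 0.2 * 0.7225 = 1.1445
Step 4: T0 = 201.3 * 1.1445 = 230.39 K

230.39


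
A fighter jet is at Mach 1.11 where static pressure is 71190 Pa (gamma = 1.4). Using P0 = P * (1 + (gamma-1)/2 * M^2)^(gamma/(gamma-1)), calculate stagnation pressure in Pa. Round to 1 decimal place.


Step 1: (gamma-1)/2 * M^2 = 0.2 * 1.2321 = 0.24642
Step 2: 1 + 0.24642 = 1.24642
Step 3: Exponent gamma/(gamma-1) = 3.5
Step 4: P0 = 71190 * 1.24642^3.5 = 153902.1 Pa

153902.1


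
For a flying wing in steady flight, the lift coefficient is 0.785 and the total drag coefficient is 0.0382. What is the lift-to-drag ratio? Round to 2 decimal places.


Step 1: L/D = CL / CD = 0.785 / 0.0382
Step 2: L/D = 20.55

20.55


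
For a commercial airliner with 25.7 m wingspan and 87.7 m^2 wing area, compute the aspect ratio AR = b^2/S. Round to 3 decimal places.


Step 1: b^2 = 25.7^2 = 660.49
Step 2: AR = 660.49 / 87.7 = 7.531

7.531


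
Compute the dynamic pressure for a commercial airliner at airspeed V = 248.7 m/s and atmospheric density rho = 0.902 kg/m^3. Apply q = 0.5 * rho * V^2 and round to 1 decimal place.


Step 1: V^2 = 248.7^2 = 61851.69
Step 2: q = 0.5 * 0.902 * 61851.69
Step 3: q = 27895.1 Pa

27895.1


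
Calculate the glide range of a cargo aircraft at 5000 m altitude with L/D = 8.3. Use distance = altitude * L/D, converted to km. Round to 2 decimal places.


Step 1: Glide distance = altitude * L/D = 5000 * 8.3 = 41500.0 m
Step 2: Convert to km: 41500.0 / 1000 = 41.50 km

41.50


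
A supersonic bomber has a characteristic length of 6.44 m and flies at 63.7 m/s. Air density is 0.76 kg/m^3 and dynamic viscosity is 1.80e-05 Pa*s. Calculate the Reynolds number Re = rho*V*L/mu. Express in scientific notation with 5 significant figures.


Step 1: Numerator = rho * V * L = 0.76 * 63.7 * 6.44 = 311.77328
Step 2: Re = 311.77328 / 1.80e-05
Step 3: Re = 1.7321e+07

1.7321e+07


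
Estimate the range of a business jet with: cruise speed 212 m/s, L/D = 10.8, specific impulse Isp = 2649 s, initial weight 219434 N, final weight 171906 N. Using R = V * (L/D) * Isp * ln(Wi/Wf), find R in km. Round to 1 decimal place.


Step 1: Coefficient = V * (L/D) * Isp = 212 * 10.8 * 2649 = 6065150.4 m
Step 2: Wi/Wf = 219434 / 171906 = 1.276477
Step 3: ln(1.276477) = 0.244104
Step 4: R = 6065150.4 * 0.244104 = 1480525.6 m = 1480.5 km

1480.5


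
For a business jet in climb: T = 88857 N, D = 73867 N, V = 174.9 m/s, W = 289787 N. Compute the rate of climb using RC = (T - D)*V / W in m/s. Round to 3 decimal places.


Step 1: Excess thrust = T - D = 88857 - 73867 = 14990 N
Step 2: Excess power = 14990 * 174.9 = 2621751.0 W
Step 3: RC = 2621751.0 / 289787 = 9.047 m/s

9.047


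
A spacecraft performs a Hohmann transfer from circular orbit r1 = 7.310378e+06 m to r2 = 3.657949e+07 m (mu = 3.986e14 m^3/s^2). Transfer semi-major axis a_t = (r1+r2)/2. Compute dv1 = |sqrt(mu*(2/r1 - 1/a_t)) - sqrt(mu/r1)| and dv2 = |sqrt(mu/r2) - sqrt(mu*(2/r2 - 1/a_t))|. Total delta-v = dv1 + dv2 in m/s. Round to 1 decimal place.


Step 1: Transfer semi-major axis a_t = (7.310378e+06 + 3.657949e+07) / 2 = 2.194493e+07 m
Step 2: v1 (circular at r1) = sqrt(mu/r1) = 7384.12 m/s
Step 3: v_t1 = sqrt(mu*(2/r1 - 1/a_t)) = 9533.46 m/s
Step 4: dv1 = |9533.46 - 7384.12| = 2149.34 m/s
Step 5: v2 (circular at r2) = 3301.03 m/s, v_t2 = 1905.25 m/s
Step 6: dv2 = |3301.03 - 1905.25| = 1395.78 m/s
Step 7: Total delta-v = 2149.34 + 1395.78 = 3545.1 m/s

3545.1


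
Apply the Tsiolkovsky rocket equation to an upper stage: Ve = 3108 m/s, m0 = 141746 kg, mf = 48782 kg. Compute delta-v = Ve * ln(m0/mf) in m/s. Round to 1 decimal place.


Step 1: Mass ratio m0/mf = 141746 / 48782 = 2.905703
Step 2: ln(2.905703) = 1.066675
Step 3: delta-v = 3108 * 1.066675 = 3315.2 m/s

3315.2


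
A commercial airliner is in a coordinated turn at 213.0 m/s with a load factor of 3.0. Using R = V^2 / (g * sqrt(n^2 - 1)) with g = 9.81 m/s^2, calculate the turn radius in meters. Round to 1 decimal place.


Step 1: V^2 = 213.0^2 = 45369.0
Step 2: n^2 - 1 = 3.0^2 - 1 = 8.0
Step 3: sqrt(8.0) = 2.828427
Step 4: R = 45369.0 / (9.81 * 2.828427) = 1635.1 m

1635.1


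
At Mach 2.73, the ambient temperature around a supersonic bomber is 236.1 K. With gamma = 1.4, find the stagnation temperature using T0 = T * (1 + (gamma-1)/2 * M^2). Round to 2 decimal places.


Step 1: (gamma-1)/2 = 0.2
Step 2: M^2 = 7.4529
Step 3: 1 + 0.2 * 7.4529 = 2.49058
Step 4: T0 = 236.1 * 2.49058 = 588.03 K

588.03


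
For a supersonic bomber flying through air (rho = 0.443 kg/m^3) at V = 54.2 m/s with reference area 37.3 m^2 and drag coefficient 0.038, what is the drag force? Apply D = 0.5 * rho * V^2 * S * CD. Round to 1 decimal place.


Step 1: Dynamic pressure q = 0.5 * 0.443 * 54.2^2 = 650.6873 Pa
Step 2: Drag D = q * S * CD = 650.6873 * 37.3 * 0.038
Step 3: D = 922.3 N

922.3


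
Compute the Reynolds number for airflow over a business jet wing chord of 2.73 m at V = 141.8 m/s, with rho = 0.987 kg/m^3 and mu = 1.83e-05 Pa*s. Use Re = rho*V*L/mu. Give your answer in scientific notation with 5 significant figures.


Step 1: Numerator = rho * V * L = 0.987 * 141.8 * 2.73 = 382.081518
Step 2: Re = 382.081518 / 1.83e-05
Step 3: Re = 2.0879e+07

2.0879e+07


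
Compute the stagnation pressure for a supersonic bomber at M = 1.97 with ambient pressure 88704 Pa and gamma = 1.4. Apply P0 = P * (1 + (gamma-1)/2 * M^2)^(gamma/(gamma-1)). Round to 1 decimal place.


Step 1: (gamma-1)/2 * M^2 = 0.2 * 3.8809 = 0.77618
Step 2: 1 + 0.77618 = 1.77618
Step 3: Exponent gamma/(gamma-1) = 3.5
Step 4: P0 = 88704 * 1.77618^3.5 = 662441.6 Pa

662441.6


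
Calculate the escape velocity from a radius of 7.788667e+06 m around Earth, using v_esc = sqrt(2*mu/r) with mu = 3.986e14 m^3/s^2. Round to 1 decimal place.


Step 1: 2*mu/r = 2 * 3.986e14 / 7.788667e+06 = 102353843.0902
Step 2: v_esc = sqrt(102353843.0902) = 10117.0 m/s

10117.0


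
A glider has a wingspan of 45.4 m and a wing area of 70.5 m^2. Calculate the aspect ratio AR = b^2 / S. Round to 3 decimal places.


Step 1: b^2 = 45.4^2 = 2061.16
Step 2: AR = 2061.16 / 70.5 = 29.236

29.236


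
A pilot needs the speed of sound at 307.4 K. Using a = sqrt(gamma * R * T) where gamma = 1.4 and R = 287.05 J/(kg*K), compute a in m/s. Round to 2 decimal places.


Step 1: gamma * R * T = 1.4 * 287.05 * 307.4 = 123534.838
Step 2: a = sqrt(123534.838) = 351.48 m/s

351.48


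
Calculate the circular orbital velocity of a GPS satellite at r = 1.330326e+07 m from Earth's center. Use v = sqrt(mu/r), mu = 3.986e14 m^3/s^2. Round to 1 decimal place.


Step 1: mu / r = 3.986e14 / 1.330326e+07 = 29962580.6005
Step 2: v = sqrt(29962580.6005) = 5473.8 m/s

5473.8


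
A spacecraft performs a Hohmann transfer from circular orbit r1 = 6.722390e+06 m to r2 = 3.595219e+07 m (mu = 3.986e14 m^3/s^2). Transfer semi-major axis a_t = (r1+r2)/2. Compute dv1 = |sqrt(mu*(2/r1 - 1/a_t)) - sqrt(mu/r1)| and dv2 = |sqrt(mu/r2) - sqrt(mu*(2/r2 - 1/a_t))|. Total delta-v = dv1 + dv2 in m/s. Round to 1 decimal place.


Step 1: Transfer semi-major axis a_t = (6.722390e+06 + 3.595219e+07) / 2 = 2.133729e+07 m
Step 2: v1 (circular at r1) = sqrt(mu/r1) = 7700.28 m/s
Step 3: v_t1 = sqrt(mu*(2/r1 - 1/a_t)) = 9995.39 m/s
Step 4: dv1 = |9995.39 - 7700.28| = 2295.11 m/s
Step 5: v2 (circular at r2) = 3329.71 m/s, v_t2 = 1868.95 m/s
Step 6: dv2 = |3329.71 - 1868.95| = 1460.75 m/s
Step 7: Total delta-v = 2295.11 + 1460.75 = 3755.9 m/s

3755.9


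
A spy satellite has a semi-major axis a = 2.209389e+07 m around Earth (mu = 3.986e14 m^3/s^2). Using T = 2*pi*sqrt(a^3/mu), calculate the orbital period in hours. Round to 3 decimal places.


Step 1: a^3 / mu = 1.078491e+22 / 3.986e14 = 2.705698e+07
Step 2: sqrt(2.705698e+07) = 5201.6321 s
Step 3: T = 2*pi * 5201.6321 = 32682.82 s
Step 4: T in hours = 32682.82 / 3600 = 9.079 hours

9.079


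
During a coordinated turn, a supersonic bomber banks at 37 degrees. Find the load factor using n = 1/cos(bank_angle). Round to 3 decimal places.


Step 1: Convert 37 degrees to radians = 0.645772
Step 2: cos(37 deg) = 0.798636
Step 3: n = 1 / 0.798636 = 1.252

1.252


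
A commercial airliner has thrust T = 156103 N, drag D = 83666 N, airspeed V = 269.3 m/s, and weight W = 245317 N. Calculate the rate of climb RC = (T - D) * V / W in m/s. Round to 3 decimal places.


Step 1: Excess thrust = T - D = 156103 - 83666 = 72437 N
Step 2: Excess power = 72437 * 269.3 = 19507284.1 W
Step 3: RC = 19507284.1 / 245317 = 79.519 m/s

79.519


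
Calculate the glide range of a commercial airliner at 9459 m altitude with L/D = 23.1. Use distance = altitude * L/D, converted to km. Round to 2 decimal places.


Step 1: Glide distance = altitude * L/D = 9459 * 23.1 = 218502.9 m
Step 2: Convert to km: 218502.9 / 1000 = 218.50 km

218.50


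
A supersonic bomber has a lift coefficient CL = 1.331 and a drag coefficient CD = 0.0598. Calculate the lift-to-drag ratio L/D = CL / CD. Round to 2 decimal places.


Step 1: L/D = CL / CD = 1.331 / 0.0598
Step 2: L/D = 22.26

22.26


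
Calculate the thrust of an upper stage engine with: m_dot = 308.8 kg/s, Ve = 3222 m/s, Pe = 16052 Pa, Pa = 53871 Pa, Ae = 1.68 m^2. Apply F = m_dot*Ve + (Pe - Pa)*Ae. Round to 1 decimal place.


Step 1: Momentum thrust = m_dot * Ve = 308.8 * 3222 = 994953.6 N
Step 2: Pressure thrust = (Pe - Pa) * Ae = (16052 - 53871) * 1.68 = -63535.92 N
Step 3: Total thrust F = 994953.6 + -63535.92 = 931417.7 N

931417.7


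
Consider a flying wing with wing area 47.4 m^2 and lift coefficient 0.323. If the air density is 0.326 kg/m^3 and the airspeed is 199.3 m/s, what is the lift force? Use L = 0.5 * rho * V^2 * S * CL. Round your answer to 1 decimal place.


Step 1: Calculate dynamic pressure q = 0.5 * 0.326 * 199.3^2 = 0.5 * 0.326 * 39720.49 = 6474.4399 Pa
Step 2: Multiply by wing area and lift coefficient: L = 6474.4399 * 47.4 * 0.323
Step 3: L = 306888.4498 * 0.323 = 99125.0 N

99125.0


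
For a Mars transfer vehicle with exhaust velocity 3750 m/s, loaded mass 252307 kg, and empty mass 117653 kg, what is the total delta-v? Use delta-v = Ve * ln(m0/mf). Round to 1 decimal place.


Step 1: Mass ratio m0/mf = 252307 / 117653 = 2.144501
Step 2: ln(2.144501) = 0.762907
Step 3: delta-v = 3750 * 0.762907 = 2860.9 m/s

2860.9


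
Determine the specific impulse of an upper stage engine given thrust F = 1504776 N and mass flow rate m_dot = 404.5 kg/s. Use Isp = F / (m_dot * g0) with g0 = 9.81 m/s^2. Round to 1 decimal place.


Step 1: m_dot * g0 = 404.5 * 9.81 = 3968.14
Step 2: Isp = 1504776 / 3968.14 = 379.2 s

379.2


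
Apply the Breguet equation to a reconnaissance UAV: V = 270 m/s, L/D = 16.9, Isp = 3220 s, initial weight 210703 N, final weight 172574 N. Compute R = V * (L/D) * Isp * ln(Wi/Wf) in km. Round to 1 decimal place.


Step 1: Coefficient = V * (L/D) * Isp = 270 * 16.9 * 3220 = 14692860.0 m
Step 2: Wi/Wf = 210703 / 172574 = 1.220943
Step 3: ln(1.220943) = 0.199623
Step 4: R = 14692860.0 * 0.199623 = 2933039.1 m = 2933.0 km

2933.0


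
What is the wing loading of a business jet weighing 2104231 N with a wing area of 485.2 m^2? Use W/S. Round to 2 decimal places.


Step 1: Wing loading = W / S = 2104231 / 485.2
Step 2: Wing loading = 4336.83 N/m^2

4336.83


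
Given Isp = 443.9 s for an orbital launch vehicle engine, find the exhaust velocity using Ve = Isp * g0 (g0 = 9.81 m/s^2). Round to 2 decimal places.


Step 1: Ve = Isp * g0 = 443.9 * 9.81
Step 2: Ve = 4354.66 m/s

4354.66


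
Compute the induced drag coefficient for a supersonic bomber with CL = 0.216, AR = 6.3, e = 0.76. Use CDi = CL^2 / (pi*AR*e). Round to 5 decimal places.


Step 1: CL^2 = 0.216^2 = 0.046656
Step 2: pi * AR * e = 3.14159 * 6.3 * 0.76 = 15.041946
Step 3: CDi = 0.046656 / 15.041946 = 0.00310

0.00310


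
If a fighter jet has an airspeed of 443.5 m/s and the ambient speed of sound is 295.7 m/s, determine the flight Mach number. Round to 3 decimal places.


Step 1: M = V / a = 443.5 / 295.7
Step 2: M = 1.500

1.500


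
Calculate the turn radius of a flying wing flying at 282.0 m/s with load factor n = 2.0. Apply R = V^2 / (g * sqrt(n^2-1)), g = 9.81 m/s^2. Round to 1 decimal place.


Step 1: V^2 = 282.0^2 = 79524.0
Step 2: n^2 - 1 = 2.0^2 - 1 = 3.0
Step 3: sqrt(3.0) = 1.732051
Step 4: R = 79524.0 / (9.81 * 1.732051) = 4680.2 m

4680.2


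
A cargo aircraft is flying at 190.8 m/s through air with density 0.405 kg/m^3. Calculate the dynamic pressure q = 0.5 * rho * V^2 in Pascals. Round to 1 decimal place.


Step 1: V^2 = 190.8^2 = 36404.64
Step 2: q = 0.5 * 0.405 * 36404.64
Step 3: q = 7371.9 Pa

7371.9


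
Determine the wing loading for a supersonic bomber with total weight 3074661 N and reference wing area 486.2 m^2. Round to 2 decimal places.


Step 1: Wing loading = W / S = 3074661 / 486.2
Step 2: Wing loading = 6323.86 N/m^2

6323.86


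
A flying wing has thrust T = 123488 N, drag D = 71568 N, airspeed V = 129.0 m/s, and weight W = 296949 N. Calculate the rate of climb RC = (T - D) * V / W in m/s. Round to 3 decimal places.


Step 1: Excess thrust = T - D = 123488 - 71568 = 51920 N
Step 2: Excess power = 51920 * 129.0 = 6697680.0 W
Step 3: RC = 6697680.0 / 296949 = 22.555 m/s

22.555


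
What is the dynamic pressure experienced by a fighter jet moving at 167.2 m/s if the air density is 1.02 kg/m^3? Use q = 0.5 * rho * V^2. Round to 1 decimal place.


Step 1: V^2 = 167.2^2 = 27955.84
Step 2: q = 0.5 * 1.02 * 27955.84
Step 3: q = 14257.5 Pa

14257.5


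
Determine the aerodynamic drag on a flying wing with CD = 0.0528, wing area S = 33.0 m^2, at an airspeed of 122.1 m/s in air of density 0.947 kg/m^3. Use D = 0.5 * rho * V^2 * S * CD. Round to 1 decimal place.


Step 1: Dynamic pressure q = 0.5 * 0.947 * 122.1^2 = 7059.1321 Pa
Step 2: Drag D = q * S * CD = 7059.1321 * 33.0 * 0.0528
Step 3: D = 12299.8 N

12299.8


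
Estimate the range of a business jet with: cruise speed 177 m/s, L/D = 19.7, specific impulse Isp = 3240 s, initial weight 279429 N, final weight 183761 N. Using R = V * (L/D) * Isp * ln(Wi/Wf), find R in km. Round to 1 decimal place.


Step 1: Coefficient = V * (L/D) * Isp = 177 * 19.7 * 3240 = 11297556.0 m
Step 2: Wi/Wf = 279429 / 183761 = 1.520611
Step 3: ln(1.520611) = 0.419112
Step 4: R = 11297556.0 * 0.419112 = 4734943.9 m = 4734.9 km

4734.9


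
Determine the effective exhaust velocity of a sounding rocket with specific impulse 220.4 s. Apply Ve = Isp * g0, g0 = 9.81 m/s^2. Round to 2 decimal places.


Step 1: Ve = Isp * g0 = 220.4 * 9.81
Step 2: Ve = 2162.12 m/s

2162.12


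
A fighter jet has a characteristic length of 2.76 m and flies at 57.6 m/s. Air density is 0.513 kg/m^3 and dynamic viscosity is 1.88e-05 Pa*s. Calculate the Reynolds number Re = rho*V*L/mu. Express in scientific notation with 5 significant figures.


Step 1: Numerator = rho * V * L = 0.513 * 57.6 * 2.76 = 81.554688
Step 2: Re = 81.554688 / 1.88e-05
Step 3: Re = 4.3380e+06

4.3380e+06


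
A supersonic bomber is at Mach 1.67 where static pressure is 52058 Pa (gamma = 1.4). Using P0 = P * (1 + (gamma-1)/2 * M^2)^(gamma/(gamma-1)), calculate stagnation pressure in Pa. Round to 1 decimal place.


Step 1: (gamma-1)/2 * M^2 = 0.2 * 2.7889 = 0.55778
Step 2: 1 + 0.55778 = 1.55778
Step 3: Exponent gamma/(gamma-1) = 3.5
Step 4: P0 = 52058 * 1.55778^3.5 = 245617.3 Pa

245617.3


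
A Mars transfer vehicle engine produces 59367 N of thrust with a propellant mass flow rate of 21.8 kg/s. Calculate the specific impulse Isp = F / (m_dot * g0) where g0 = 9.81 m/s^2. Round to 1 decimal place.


Step 1: m_dot * g0 = 21.8 * 9.81 = 213.86
Step 2: Isp = 59367 / 213.86 = 277.6 s

277.6


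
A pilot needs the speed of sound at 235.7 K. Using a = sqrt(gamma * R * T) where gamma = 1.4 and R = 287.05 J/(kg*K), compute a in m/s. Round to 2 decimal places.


Step 1: gamma * R * T = 1.4 * 287.05 * 235.7 = 94720.759
Step 2: a = sqrt(94720.759) = 307.77 m/s

307.77


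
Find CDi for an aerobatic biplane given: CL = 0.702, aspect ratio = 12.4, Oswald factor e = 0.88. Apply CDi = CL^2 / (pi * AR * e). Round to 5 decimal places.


Step 1: CL^2 = 0.702^2 = 0.492804
Step 2: pi * AR * e = 3.14159 * 12.4 * 0.88 = 34.281059
Step 3: CDi = 0.492804 / 34.281059 = 0.01438

0.01438


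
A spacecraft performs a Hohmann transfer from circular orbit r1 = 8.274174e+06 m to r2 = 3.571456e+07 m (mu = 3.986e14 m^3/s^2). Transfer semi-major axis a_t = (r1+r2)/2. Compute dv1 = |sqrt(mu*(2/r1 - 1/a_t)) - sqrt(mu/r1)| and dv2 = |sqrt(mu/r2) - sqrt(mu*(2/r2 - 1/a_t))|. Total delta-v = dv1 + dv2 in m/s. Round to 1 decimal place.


Step 1: Transfer semi-major axis a_t = (8.274174e+06 + 3.571456e+07) / 2 = 2.199437e+07 m
Step 2: v1 (circular at r1) = sqrt(mu/r1) = 6940.75 m/s
Step 3: v_t1 = sqrt(mu*(2/r1 - 1/a_t)) = 8844.5 m/s
Step 4: dv1 = |8844.5 - 6940.75| = 1903.75 m/s
Step 5: v2 (circular at r2) = 3340.77 m/s, v_t2 = 2049.05 m/s
Step 6: dv2 = |3340.77 - 2049.05| = 1291.72 m/s
Step 7: Total delta-v = 1903.75 + 1291.72 = 3195.5 m/s

3195.5


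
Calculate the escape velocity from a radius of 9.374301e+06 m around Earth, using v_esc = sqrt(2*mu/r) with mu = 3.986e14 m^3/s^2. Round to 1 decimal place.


Step 1: 2*mu/r = 2 * 3.986e14 / 9.374301e+06 = 85041007.3242
Step 2: v_esc = sqrt(85041007.3242) = 9221.8 m/s

9221.8


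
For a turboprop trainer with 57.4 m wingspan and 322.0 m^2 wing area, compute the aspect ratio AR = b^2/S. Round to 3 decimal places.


Step 1: b^2 = 57.4^2 = 3294.76
Step 2: AR = 3294.76 / 322.0 = 10.232

10.232


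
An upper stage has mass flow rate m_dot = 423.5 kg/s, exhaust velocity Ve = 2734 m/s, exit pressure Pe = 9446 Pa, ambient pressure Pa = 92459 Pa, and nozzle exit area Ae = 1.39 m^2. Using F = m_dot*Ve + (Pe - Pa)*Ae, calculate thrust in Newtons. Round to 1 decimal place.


Step 1: Momentum thrust = m_dot * Ve = 423.5 * 2734 = 1157849.0 N
Step 2: Pressure thrust = (Pe - Pa) * Ae = (9446 - 92459) * 1.39 = -115388.07 N
Step 3: Total thrust F = 1157849.0 + -115388.07 = 1042460.9 N

1042460.9


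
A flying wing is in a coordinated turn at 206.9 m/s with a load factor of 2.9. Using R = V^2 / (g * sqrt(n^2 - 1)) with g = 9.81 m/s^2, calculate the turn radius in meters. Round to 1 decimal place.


Step 1: V^2 = 206.9^2 = 42807.61
Step 2: n^2 - 1 = 2.9^2 - 1 = 7.41
Step 3: sqrt(7.41) = 2.722132
Step 4: R = 42807.61 / (9.81 * 2.722132) = 1603.0 m

1603.0


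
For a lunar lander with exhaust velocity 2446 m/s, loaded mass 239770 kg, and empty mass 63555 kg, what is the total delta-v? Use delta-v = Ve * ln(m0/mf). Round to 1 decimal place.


Step 1: Mass ratio m0/mf = 239770 / 63555 = 3.772638
Step 2: ln(3.772638) = 1.327774
Step 3: delta-v = 2446 * 1.327774 = 3247.7 m/s

3247.7


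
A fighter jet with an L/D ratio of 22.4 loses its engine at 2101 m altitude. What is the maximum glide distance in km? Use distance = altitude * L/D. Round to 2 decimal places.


Step 1: Glide distance = altitude * L/D = 2101 * 22.4 = 47062.4 m
Step 2: Convert to km: 47062.4 / 1000 = 47.06 km

47.06


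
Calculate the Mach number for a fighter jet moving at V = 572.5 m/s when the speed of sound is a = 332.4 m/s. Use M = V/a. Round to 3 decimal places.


Step 1: M = V / a = 572.5 / 332.4
Step 2: M = 1.722

1.722


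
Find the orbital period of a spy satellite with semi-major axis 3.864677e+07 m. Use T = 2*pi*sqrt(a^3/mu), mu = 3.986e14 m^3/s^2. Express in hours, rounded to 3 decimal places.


Step 1: a^3 / mu = 5.772177e+22 / 3.986e14 = 1.448113e+08
Step 2: sqrt(1.448113e+08) = 12033.7548 s
Step 3: T = 2*pi * 12033.7548 = 75610.31 s
Step 4: T in hours = 75610.31 / 3600 = 21.003 hours

21.003


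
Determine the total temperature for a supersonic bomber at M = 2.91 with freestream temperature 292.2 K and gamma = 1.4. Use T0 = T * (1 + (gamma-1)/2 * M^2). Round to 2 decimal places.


Step 1: (gamma-1)/2 = 0.2
Step 2: M^2 = 8.4681
Step 3: 1 + 0.2 * 8.4681 = 2.69362
Step 4: T0 = 292.2 * 2.69362 = 787.08 K

787.08


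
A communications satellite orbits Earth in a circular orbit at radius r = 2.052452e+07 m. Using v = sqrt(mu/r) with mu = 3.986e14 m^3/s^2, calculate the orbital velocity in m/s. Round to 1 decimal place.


Step 1: mu / r = 3.986e14 / 2.052452e+07 = 19420673.4189
Step 2: v = sqrt(19420673.4189) = 4406.9 m/s

4406.9


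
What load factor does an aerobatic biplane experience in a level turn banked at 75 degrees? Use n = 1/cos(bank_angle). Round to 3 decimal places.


Step 1: Convert 75 degrees to radians = 1.308997
Step 2: cos(75 deg) = 0.258819
Step 3: n = 1 / 0.258819 = 3.864

3.864


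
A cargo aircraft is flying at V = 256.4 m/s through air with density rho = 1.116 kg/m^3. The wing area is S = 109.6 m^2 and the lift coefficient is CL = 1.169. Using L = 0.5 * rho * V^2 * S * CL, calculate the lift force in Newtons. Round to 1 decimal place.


Step 1: Calculate dynamic pressure q = 0.5 * 1.116 * 256.4^2 = 0.5 * 1.116 * 65740.96 = 36683.4557 Pa
Step 2: Multiply by wing area and lift coefficient: L = 36683.4557 * 109.6 * 1.169
Step 3: L = 4020506.7425 * 1.169 = 4699972.4 N

4699972.4


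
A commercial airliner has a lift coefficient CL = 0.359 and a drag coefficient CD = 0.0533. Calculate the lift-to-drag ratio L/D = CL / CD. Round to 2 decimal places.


Step 1: L/D = CL / CD = 0.359 / 0.0533
Step 2: L/D = 6.74

6.74


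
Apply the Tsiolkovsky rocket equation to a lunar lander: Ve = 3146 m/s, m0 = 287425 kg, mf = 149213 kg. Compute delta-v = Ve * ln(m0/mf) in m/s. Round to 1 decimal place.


Step 1: Mass ratio m0/mf = 287425 / 149213 = 1.926273
Step 2: ln(1.926273) = 0.655587
Step 3: delta-v = 3146 * 0.655587 = 2062.5 m/s

2062.5


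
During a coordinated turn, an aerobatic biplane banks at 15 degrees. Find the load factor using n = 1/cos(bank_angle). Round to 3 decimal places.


Step 1: Convert 15 degrees to radians = 0.261799
Step 2: cos(15 deg) = 0.965926
Step 3: n = 1 / 0.965926 = 1.035

1.035


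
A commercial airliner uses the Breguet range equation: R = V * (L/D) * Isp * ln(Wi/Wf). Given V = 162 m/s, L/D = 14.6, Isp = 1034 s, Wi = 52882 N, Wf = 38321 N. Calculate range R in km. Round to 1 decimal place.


Step 1: Coefficient = V * (L/D) * Isp = 162 * 14.6 * 1034 = 2445616.8 m
Step 2: Wi/Wf = 52882 / 38321 = 1.379974
Step 3: ln(1.379974) = 0.322065
Step 4: R = 2445616.8 * 0.322065 = 787647.5 m = 787.6 km

787.6


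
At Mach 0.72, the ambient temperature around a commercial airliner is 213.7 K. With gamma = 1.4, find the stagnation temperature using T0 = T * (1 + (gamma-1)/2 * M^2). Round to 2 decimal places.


Step 1: (gamma-1)/2 = 0.2
Step 2: M^2 = 0.5184
Step 3: 1 + 0.2 * 0.5184 = 1.10368
Step 4: T0 = 213.7 * 1.10368 = 235.86 K

235.86


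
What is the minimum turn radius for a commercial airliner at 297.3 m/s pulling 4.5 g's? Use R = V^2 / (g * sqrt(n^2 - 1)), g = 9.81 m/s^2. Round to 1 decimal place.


Step 1: V^2 = 297.3^2 = 88387.29
Step 2: n^2 - 1 = 4.5^2 - 1 = 19.25
Step 3: sqrt(19.25) = 4.387482
Step 4: R = 88387.29 / (9.81 * 4.387482) = 2053.6 m

2053.6


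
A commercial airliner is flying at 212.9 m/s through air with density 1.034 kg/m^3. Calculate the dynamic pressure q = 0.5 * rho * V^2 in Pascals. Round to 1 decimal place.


Step 1: V^2 = 212.9^2 = 45326.41
Step 2: q = 0.5 * 1.034 * 45326.41
Step 3: q = 23433.8 Pa

23433.8


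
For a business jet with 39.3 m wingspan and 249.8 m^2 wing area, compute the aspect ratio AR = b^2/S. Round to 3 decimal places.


Step 1: b^2 = 39.3^2 = 1544.49
Step 2: AR = 1544.49 / 249.8 = 6.183

6.183


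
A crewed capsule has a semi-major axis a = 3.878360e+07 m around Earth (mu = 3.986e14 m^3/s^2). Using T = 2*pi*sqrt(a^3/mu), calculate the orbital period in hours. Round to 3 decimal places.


Step 1: a^3 / mu = 5.833704e+22 / 3.986e14 = 1.463548e+08
Step 2: sqrt(1.463548e+08) = 12097.7201 s
Step 3: T = 2*pi * 12097.7201 = 76012.22 s
Step 4: T in hours = 76012.22 / 3600 = 21.115 hours

21.115


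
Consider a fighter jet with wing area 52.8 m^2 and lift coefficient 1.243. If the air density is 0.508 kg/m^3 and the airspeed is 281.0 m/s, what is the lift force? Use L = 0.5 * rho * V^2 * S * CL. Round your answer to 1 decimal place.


Step 1: Calculate dynamic pressure q = 0.5 * 0.508 * 281.0^2 = 0.5 * 0.508 * 78961.0 = 20056.094 Pa
Step 2: Multiply by wing area and lift coefficient: L = 20056.094 * 52.8 * 1.243
Step 3: L = 1058961.7632 * 1.243 = 1316289.5 N

1316289.5


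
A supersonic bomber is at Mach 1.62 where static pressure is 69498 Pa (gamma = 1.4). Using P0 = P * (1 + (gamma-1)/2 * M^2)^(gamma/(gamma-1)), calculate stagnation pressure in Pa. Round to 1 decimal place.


Step 1: (gamma-1)/2 * M^2 = 0.2 * 2.6244 = 0.52488
Step 2: 1 + 0.52488 = 1.52488
Step 3: Exponent gamma/(gamma-1) = 3.5
Step 4: P0 = 69498 * 1.52488^3.5 = 304296.6 Pa

304296.6


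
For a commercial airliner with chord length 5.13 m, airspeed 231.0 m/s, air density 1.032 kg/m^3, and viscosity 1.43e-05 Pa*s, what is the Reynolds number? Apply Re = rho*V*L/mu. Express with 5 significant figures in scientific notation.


Step 1: Numerator = rho * V * L = 1.032 * 231.0 * 5.13 = 1222.95096
Step 2: Re = 1222.95096 / 1.43e-05
Step 3: Re = 8.5521e+07

8.5521e+07


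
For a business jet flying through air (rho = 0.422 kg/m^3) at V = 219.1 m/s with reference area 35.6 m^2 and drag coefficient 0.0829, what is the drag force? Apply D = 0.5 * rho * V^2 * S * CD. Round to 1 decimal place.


Step 1: Dynamic pressure q = 0.5 * 0.422 * 219.1^2 = 10129.0149 Pa
Step 2: Drag D = q * S * CD = 10129.0149 * 35.6 * 0.0829
Step 3: D = 29893.2 N

29893.2


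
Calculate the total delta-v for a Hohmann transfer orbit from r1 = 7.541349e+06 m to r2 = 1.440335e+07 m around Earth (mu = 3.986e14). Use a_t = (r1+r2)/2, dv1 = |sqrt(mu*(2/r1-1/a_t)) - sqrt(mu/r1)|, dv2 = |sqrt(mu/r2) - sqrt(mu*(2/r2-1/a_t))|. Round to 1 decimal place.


Step 1: Transfer semi-major axis a_t = (7.541349e+06 + 1.440335e+07) / 2 = 1.097235e+07 m
Step 2: v1 (circular at r1) = sqrt(mu/r1) = 7270.16 m/s
Step 3: v_t1 = sqrt(mu*(2/r1 - 1/a_t)) = 8329.64 m/s
Step 4: dv1 = |8329.64 - 7270.16| = 1059.47 m/s
Step 5: v2 (circular at r2) = 5260.62 m/s, v_t2 = 4361.26 m/s
Step 6: dv2 = |5260.62 - 4361.26| = 899.36 m/s
Step 7: Total delta-v = 1059.47 + 899.36 = 1958.8 m/s

1958.8


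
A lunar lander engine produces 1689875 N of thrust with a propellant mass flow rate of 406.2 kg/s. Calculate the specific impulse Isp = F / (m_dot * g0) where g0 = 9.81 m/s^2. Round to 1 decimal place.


Step 1: m_dot * g0 = 406.2 * 9.81 = 3984.82
Step 2: Isp = 1689875 / 3984.82 = 424.1 s

424.1


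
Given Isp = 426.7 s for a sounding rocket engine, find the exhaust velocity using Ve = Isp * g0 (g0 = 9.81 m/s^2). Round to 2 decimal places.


Step 1: Ve = Isp * g0 = 426.7 * 9.81
Step 2: Ve = 4185.93 m/s

4185.93


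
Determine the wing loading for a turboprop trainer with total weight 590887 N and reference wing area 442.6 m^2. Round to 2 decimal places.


Step 1: Wing loading = W / S = 590887 / 442.6
Step 2: Wing loading = 1335.04 N/m^2

1335.04


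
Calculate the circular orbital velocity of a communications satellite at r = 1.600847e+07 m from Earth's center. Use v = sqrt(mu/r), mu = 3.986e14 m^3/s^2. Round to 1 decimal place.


Step 1: mu / r = 3.986e14 / 1.600847e+07 = 24899318.923
Step 2: v = sqrt(24899318.923) = 4989.9 m/s

4989.9


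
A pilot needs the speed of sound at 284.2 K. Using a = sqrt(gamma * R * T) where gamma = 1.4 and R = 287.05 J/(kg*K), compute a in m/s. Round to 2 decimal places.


Step 1: gamma * R * T = 1.4 * 287.05 * 284.2 = 114211.454
Step 2: a = sqrt(114211.454) = 337.95 m/s

337.95


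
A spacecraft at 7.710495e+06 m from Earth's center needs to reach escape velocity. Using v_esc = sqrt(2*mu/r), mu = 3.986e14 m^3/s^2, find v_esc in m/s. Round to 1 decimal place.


Step 1: 2*mu/r = 2 * 3.986e14 / 7.710495e+06 = 103391546.1977
Step 2: v_esc = sqrt(103391546.1977) = 10168.2 m/s

10168.2


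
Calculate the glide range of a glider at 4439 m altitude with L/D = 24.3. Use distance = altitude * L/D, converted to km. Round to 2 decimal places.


Step 1: Glide distance = altitude * L/D = 4439 * 24.3 = 107867.7 m
Step 2: Convert to km: 107867.7 / 1000 = 107.87 km

107.87


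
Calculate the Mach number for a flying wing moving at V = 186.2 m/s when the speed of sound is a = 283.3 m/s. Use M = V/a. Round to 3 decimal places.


Step 1: M = V / a = 186.2 / 283.3
Step 2: M = 0.657

0.657


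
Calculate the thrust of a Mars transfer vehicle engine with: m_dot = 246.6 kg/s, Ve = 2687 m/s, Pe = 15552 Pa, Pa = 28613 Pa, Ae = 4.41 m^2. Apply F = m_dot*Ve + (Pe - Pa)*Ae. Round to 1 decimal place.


Step 1: Momentum thrust = m_dot * Ve = 246.6 * 2687 = 662614.2 N
Step 2: Pressure thrust = (Pe - Pa) * Ae = (15552 - 28613) * 4.41 = -57599.01 N
Step 3: Total thrust F = 662614.2 + -57599.01 = 605015.2 N

605015.2


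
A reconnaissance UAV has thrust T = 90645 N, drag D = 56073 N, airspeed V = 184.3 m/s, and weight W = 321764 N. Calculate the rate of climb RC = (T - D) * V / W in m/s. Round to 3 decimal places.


Step 1: Excess thrust = T - D = 90645 - 56073 = 34572 N
Step 2: Excess power = 34572 * 184.3 = 6371619.6 W
Step 3: RC = 6371619.6 / 321764 = 19.802 m/s

19.802


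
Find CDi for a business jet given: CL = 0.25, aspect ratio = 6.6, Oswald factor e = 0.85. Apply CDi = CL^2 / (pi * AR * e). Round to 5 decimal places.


Step 1: CL^2 = 0.25^2 = 0.0625
Step 2: pi * AR * e = 3.14159 * 6.6 * 0.85 = 17.624335
Step 3: CDi = 0.0625 / 17.624335 = 0.00355

0.00355


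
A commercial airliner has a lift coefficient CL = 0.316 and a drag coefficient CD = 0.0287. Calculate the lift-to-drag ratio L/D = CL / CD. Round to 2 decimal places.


Step 1: L/D = CL / CD = 0.316 / 0.0287
Step 2: L/D = 11.01

11.01


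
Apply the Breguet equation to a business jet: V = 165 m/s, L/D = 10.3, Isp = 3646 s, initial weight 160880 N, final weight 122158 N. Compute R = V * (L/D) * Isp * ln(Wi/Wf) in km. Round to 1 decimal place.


Step 1: Coefficient = V * (L/D) * Isp = 165 * 10.3 * 3646 = 6196377.0 m
Step 2: Wi/Wf = 160880 / 122158 = 1.316983
Step 3: ln(1.316983) = 0.275343
Step 4: R = 6196377.0 * 0.275343 = 1706131.9 m = 1706.1 km

1706.1


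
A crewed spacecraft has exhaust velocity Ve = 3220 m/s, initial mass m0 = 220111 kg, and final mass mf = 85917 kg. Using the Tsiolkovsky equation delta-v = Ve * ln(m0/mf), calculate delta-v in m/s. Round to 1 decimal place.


Step 1: Mass ratio m0/mf = 220111 / 85917 = 2.561903
Step 2: ln(2.561903) = 0.94075
Step 3: delta-v = 3220 * 0.94075 = 3029.2 m/s

3029.2


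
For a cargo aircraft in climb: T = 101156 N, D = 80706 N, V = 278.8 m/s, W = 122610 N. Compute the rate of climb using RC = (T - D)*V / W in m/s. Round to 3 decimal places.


Step 1: Excess thrust = T - D = 101156 - 80706 = 20450 N
Step 2: Excess power = 20450 * 278.8 = 5701460.0 W
Step 3: RC = 5701460.0 / 122610 = 46.501 m/s

46.501


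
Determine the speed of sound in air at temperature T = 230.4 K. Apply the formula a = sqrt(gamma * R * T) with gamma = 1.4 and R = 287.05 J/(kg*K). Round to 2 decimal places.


Step 1: gamma * R * T = 1.4 * 287.05 * 230.4 = 92590.848
Step 2: a = sqrt(92590.848) = 304.29 m/s

304.29


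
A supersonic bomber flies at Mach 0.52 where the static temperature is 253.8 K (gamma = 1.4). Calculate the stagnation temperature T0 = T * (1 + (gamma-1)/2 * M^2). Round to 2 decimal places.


Step 1: (gamma-1)/2 = 0.2
Step 2: M^2 = 0.2704
Step 3: 1 + 0.2 * 0.2704 = 1.05408
Step 4: T0 = 253.8 * 1.05408 = 267.53 K

267.53


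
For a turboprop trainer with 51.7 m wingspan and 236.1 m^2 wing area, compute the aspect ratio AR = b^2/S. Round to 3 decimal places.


Step 1: b^2 = 51.7^2 = 2672.89
Step 2: AR = 2672.89 / 236.1 = 11.321

11.321


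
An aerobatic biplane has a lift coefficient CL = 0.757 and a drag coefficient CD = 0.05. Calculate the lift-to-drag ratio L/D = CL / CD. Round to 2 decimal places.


Step 1: L/D = CL / CD = 0.757 / 0.05
Step 2: L/D = 15.14

15.14


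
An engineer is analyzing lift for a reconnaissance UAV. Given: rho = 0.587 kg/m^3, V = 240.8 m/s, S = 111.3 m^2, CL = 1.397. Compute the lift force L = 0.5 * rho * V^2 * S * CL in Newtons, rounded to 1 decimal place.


Step 1: Calculate dynamic pressure q = 0.5 * 0.587 * 240.8^2 = 0.5 * 0.587 * 57984.64 = 17018.4918 Pa
Step 2: Multiply by wing area and lift coefficient: L = 17018.4918 * 111.3 * 1.397
Step 3: L = 1894158.1418 * 1.397 = 2646138.9 N

2646138.9


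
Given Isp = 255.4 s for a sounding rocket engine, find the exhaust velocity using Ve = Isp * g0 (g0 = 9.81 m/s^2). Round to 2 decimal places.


Step 1: Ve = Isp * g0 = 255.4 * 9.81
Step 2: Ve = 2505.47 m/s

2505.47


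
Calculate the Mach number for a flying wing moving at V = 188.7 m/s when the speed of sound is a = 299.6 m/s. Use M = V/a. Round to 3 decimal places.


Step 1: M = V / a = 188.7 / 299.6
Step 2: M = 0.630

0.630


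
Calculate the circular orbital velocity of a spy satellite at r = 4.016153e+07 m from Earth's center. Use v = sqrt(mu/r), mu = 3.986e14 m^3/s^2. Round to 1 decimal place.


Step 1: mu / r = 3.986e14 / 4.016153e+07 = 9924920.689
Step 2: v = sqrt(9924920.689) = 3150.4 m/s

3150.4


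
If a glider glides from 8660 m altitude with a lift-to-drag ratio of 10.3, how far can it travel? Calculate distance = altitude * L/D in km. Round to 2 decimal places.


Step 1: Glide distance = altitude * L/D = 8660 * 10.3 = 89198.0 m
Step 2: Convert to km: 89198.0 / 1000 = 89.20 km

89.20


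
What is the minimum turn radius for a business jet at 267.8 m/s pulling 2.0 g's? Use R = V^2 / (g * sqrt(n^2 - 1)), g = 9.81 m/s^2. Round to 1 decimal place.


Step 1: V^2 = 267.8^2 = 71716.84
Step 2: n^2 - 1 = 2.0^2 - 1 = 3.0
Step 3: sqrt(3.0) = 1.732051
Step 4: R = 71716.84 / (9.81 * 1.732051) = 4220.8 m

4220.8


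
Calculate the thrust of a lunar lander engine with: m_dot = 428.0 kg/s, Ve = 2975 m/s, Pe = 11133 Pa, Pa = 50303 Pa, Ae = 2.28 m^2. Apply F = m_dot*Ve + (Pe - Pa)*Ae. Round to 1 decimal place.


Step 1: Momentum thrust = m_dot * Ve = 428.0 * 2975 = 1273300.0 N
Step 2: Pressure thrust = (Pe - Pa) * Ae = (11133 - 50303) * 2.28 = -89307.60 N
Step 3: Total thrust F = 1273300.0 + -89307.60 = 1183992.4 N

1183992.4


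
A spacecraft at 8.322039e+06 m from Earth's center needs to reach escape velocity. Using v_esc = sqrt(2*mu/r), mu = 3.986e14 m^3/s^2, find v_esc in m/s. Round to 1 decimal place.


Step 1: 2*mu/r = 2 * 3.986e14 / 8.322039e+06 = 95793831.2954
Step 2: v_esc = sqrt(95793831.2954) = 9787.4 m/s

9787.4


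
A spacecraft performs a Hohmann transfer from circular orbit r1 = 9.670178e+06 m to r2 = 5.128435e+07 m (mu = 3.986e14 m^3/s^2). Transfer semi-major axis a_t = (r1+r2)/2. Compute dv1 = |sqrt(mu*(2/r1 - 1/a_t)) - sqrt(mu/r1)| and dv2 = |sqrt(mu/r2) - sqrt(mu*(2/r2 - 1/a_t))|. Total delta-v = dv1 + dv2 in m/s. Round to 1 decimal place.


Step 1: Transfer semi-major axis a_t = (9.670178e+06 + 5.128435e+07) / 2 = 3.047726e+07 m
Step 2: v1 (circular at r1) = sqrt(mu/r1) = 6420.24 m/s
Step 3: v_t1 = sqrt(mu*(2/r1 - 1/a_t)) = 8328.29 m/s
Step 4: dv1 = |8328.29 - 6420.24| = 1908.05 m/s
Step 5: v2 (circular at r2) = 2787.89 m/s, v_t2 = 1570.38 m/s
Step 6: dv2 = |2787.89 - 1570.38| = 1217.51 m/s
Step 7: Total delta-v = 1908.05 + 1217.51 = 3125.6 m/s

3125.6


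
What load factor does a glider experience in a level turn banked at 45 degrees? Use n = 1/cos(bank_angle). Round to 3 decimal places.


Step 1: Convert 45 degrees to radians = 0.785398
Step 2: cos(45 deg) = 0.707107
Step 3: n = 1 / 0.707107 = 1.414

1.414


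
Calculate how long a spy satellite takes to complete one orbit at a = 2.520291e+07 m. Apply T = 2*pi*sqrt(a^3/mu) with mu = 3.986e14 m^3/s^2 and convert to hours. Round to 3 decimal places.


Step 1: a^3 / mu = 1.600855e+22 / 3.986e14 = 4.016195e+07
Step 2: sqrt(4.016195e+07) = 6337.3455 s
Step 3: T = 2*pi * 6337.3455 = 39818.72 s
Step 4: T in hours = 39818.72 / 3600 = 11.061 hours

11.061


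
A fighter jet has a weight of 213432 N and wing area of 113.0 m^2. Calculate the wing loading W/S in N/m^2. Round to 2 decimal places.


Step 1: Wing loading = W / S = 213432 / 113.0
Step 2: Wing loading = 1888.78 N/m^2

1888.78


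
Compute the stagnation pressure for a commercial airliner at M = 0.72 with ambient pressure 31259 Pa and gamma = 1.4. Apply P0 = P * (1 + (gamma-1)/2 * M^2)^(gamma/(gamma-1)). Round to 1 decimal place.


Step 1: (gamma-1)/2 * M^2 = 0.2 * 0.5184 = 0.10368
Step 2: 1 + 0.10368 = 1.10368
Step 3: Exponent gamma/(gamma-1) = 3.5
Step 4: P0 = 31259 * 1.10368^3.5 = 44149.5 Pa

44149.5


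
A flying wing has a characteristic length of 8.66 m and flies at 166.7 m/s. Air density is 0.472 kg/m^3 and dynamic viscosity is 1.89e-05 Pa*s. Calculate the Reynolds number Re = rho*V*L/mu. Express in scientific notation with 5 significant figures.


Step 1: Numerator = rho * V * L = 0.472 * 166.7 * 8.66 = 681.389584
Step 2: Re = 681.389584 / 1.89e-05
Step 3: Re = 3.6052e+07

3.6052e+07


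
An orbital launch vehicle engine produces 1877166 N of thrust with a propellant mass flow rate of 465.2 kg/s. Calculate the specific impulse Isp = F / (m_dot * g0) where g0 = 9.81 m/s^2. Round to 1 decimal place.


Step 1: m_dot * g0 = 465.2 * 9.81 = 4563.61
Step 2: Isp = 1877166 / 4563.61 = 411.3 s

411.3


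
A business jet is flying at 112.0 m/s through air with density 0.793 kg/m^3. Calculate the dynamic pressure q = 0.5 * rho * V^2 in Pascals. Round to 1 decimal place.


Step 1: V^2 = 112.0^2 = 12544.0
Step 2: q = 0.5 * 0.793 * 12544.0
Step 3: q = 4973.7 Pa

4973.7


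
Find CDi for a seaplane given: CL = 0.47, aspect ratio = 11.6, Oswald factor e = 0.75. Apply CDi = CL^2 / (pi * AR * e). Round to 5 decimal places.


Step 1: CL^2 = 0.47^2 = 0.2209
Step 2: pi * AR * e = 3.14159 * 11.6 * 0.75 = 27.331856
Step 3: CDi = 0.2209 / 27.331856 = 0.00808

0.00808


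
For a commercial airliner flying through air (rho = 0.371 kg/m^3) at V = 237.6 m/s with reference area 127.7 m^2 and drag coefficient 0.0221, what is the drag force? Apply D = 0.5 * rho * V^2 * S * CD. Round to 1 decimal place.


Step 1: Dynamic pressure q = 0.5 * 0.371 * 237.6^2 = 10472.1725 Pa
Step 2: Drag D = q * S * CD = 10472.1725 * 127.7 * 0.0221
Step 3: D = 29554.3 N

29554.3


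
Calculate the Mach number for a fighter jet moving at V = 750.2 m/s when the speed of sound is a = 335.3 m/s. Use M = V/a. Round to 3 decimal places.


Step 1: M = V / a = 750.2 / 335.3
Step 2: M = 2.237

2.237


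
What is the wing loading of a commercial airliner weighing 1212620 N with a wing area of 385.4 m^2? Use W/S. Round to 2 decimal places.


Step 1: Wing loading = W / S = 1212620 / 385.4
Step 2: Wing loading = 3146.39 N/m^2

3146.39


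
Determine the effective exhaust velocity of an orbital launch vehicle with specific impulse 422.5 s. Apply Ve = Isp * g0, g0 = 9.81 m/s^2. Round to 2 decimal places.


Step 1: Ve = Isp * g0 = 422.5 * 9.81
Step 2: Ve = 4144.73 m/s

4144.73


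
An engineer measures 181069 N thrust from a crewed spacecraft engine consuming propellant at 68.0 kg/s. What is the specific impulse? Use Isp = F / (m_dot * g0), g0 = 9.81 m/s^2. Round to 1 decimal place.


Step 1: m_dot * g0 = 68.0 * 9.81 = 667.08
Step 2: Isp = 181069 / 667.08 = 271.4 s

271.4


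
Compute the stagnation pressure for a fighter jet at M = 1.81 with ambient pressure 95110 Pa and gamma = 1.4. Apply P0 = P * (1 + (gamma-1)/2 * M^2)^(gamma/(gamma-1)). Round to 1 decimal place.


Step 1: (gamma-1)/2 * M^2 = 0.2 * 3.2761 = 0.65522
Step 2: 1 + 0.65522 = 1.65522
Step 3: Exponent gamma/(gamma-1) = 3.5
Step 4: P0 = 95110 * 1.65522^3.5 = 554908.3 Pa

554908.3
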